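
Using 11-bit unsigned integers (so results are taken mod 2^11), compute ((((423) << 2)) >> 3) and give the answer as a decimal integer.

423 = 00110100111
→ << 2 (mod 2^11) → 11010011100 = 1692
→ >> 3 → 00011010011 = 211

211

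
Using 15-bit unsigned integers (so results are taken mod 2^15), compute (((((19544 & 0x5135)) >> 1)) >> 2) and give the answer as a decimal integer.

19544 = 100110001011000
0x5135 = 101000100110101
→ & → 100000000010000 = 16400
→ >> 1 → 010000000001000 = 8200
→ >> 2 → 000100000000010 = 2050

2050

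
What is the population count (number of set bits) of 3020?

7

3020 = 101111001100
Count the 1s: 1 + 1 + 1 + 1 + 1 + 1 + 1 = 7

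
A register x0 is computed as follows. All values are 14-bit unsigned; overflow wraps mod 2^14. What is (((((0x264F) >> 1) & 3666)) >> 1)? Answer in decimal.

257

0x264F = 10011001001111
→ >> 1 → 01001100100111 = 4903
3666 = 00111001010010
→ & → 00001000000010 = 514
→ >> 1 → 00000100000001 = 257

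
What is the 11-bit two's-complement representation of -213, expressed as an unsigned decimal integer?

1835

213 in 11 bits: 00011010101
Invert: 11100101010
Add 1:  11100101011 = 1835
(Check: 2^11 - 213 = 2048 - 213 = 1835.)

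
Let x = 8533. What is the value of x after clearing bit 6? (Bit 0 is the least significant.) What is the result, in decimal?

x = 10000101010101
bit 6 is currently 1; clear it via x & ~(1 << 6) = x & ~64
→ 10000100010101 = 8469

8469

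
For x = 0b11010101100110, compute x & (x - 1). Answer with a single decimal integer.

13668

x = 11010101100110 = 13670
x - 1 = 11010101100101
AND   = 11010101100100 = 13668
(x & (x - 1) clears the lowest set bit of x.)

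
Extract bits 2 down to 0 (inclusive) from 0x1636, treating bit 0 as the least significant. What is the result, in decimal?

v = 1011000110110
Shift right by 0: 1011000110110
Mask low 3 bits: 110 = 6

6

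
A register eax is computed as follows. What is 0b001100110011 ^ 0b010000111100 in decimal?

a = 01100110011
b = 10000111100
XOR → 11100001111 = 1807

1807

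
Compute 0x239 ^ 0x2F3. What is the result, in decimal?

0x239 = 1000111001
0x2F3 = 1011110011
XOR → 0011001010 = 202

202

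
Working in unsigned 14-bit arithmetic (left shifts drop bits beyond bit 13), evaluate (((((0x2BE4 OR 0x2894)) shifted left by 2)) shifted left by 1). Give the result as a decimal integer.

8096

0x2BE4 = 10101111100100
0x2894 = 10100010010100
→ OR → 10101111110100 = 11252
→ shifted left by 2 (mod 2^14) → 10111111010000 = 12240
→ shifted left by 1 (mod 2^14) → 01111110100000 = 8096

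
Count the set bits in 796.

796 = 1100011100
Count the 1s: 1 + 1 + 1 + 1 + 1 = 5

5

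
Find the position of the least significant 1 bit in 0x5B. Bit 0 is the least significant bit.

0x5B = 1011011
Trailing zeros: 0, so the lowest set bit is bit 0 (value 1).

0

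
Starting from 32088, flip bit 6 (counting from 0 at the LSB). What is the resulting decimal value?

x = 111110101011000
bit 6 is currently 1; toggle it via x ^ (1 << 6) = x ^ 64
→ 111110100011000 = 32024

32024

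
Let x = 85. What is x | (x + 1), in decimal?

87

x = 1010101 = 85
x + 1 = 1010110
OR    = 1010111 = 87
(x | (x + 1) sets the lowest cleared bit.)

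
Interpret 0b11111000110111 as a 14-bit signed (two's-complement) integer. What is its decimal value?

pattern = 11111000110111 (MSB is 1 ⇒ negative)
Invert: 00000111001000, add 1 → 00000111001001 = 457, so the value is -457.
(Equivalently: 15927 - 2^14 = 15927 - 16384 = -457.)

-457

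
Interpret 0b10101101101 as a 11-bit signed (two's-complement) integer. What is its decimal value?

-659

pattern = 10101101101 (MSB is 1 ⇒ negative)
Invert: 01010010010, add 1 → 01010010011 = 659, so the value is -659.
(Equivalently: 1389 - 2^11 = 1389 - 2048 = -659.)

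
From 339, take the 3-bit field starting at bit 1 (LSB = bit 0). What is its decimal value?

1

v = 101010011
Shift right by 1: 10101001
Mask low 3 bits: 001 = 1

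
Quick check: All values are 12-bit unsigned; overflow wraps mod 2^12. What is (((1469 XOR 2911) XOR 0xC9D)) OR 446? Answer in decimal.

1469 = 010110111101
2911 = 101101011111
→ XOR → 111011100010 = 3810
0xC9D = 110010011101
→ XOR → 001001111111 = 639
446 = 000110111110
→ OR → 001111111111 = 1023

1023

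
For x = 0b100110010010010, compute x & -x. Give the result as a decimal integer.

x = 100110010010010 = 19602
-x (two's complement) = …011001101101110
AND   = 000000000000010 = 2
(x & -x isolates the lowest set bit of x.)

2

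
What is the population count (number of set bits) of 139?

4

139 = 10001011
Count the 1s: 1 + 1 + 1 + 1 = 4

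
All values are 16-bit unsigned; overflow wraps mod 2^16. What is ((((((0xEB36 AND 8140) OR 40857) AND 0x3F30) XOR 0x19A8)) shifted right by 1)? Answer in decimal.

0xEB36 = 1110101100110110
8140 = 0001111111001100
→ AND → 0000101100000100 = 2820
40857 = 1001111110011001
→ OR → 1001111110011101 = 40861
0x3F30 = 0011111100110000
→ AND → 0001111100010000 = 7952
0x19A8 = 0001100110101000
→ XOR → 0000011010111000 = 1720
→ shifted right by 1 → 0000001101011100 = 860

860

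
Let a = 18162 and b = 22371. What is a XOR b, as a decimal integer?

4497

18162 = 100011011110010
22371 = 101011101100011
XOR → 001000110010001 = 4497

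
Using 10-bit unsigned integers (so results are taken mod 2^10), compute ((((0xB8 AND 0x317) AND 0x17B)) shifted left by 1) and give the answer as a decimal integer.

32

0xB8 = 0010111000
0x317 = 1100010111
→ AND → 0000010000 = 16
0x17B = 0101111011
→ AND → 0000010000 = 16
→ shifted left by 1 (mod 2^10) → 0000100000 = 32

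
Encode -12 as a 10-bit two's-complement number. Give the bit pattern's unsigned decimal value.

1012

12 in 10 bits: 0000001100
Invert: 1111110011
Add 1:  1111110100 = 1012
(Check: 2^10 - 12 = 1024 - 12 = 1012.)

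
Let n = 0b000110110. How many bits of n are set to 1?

4

n = 110110
Count the 1s: 1 + 1 + 1 + 1 = 4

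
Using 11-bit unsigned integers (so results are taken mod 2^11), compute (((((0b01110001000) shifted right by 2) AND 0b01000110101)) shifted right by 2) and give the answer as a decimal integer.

8

0b01110001000 = 01110001000
→ shifted right by 2 → 00011100010 = 226
0b01000110101 = 01000110101
→ AND → 00000100000 = 32
→ shifted right by 2 → 00000001000 = 8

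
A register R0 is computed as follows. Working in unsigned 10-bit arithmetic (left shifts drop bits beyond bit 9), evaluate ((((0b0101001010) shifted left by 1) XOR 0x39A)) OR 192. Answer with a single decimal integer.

462

0b0101001010 = 0101001010
→ shifted left by 1 (mod 2^10) → 1010010100 = 660
0x39A = 1110011010
→ XOR → 0100001110 = 270
192 = 0011000000
→ OR → 0111001110 = 462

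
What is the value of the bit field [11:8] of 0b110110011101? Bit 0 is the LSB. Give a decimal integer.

v = 110110011101
Shift right by 8: 1101
Mask low 4 bits: 1101 = 13

13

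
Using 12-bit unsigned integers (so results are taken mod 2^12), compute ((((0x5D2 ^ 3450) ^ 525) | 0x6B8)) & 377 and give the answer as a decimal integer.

0x5D2 = 010111010010
3450 = 110101111010
→ ^ → 100010101000 = 2216
525 = 001000001101
→ ^ → 101010100101 = 2725
0x6B8 = 011010111000
→ | → 111010111101 = 3773
377 = 000101111001
→ & → 000000111001 = 57

57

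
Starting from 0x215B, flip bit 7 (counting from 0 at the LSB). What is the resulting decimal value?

x = 10000101011011
bit 7 is currently 0; toggle it via x ^ (1 << 7) = x ^ 128
→ 10000111011011 = 8667

8667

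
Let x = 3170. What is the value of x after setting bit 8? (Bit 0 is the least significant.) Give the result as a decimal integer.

3426

x = 00110001100010
bit 8 is currently 0; set it via x | (1 << 8) = x | 256
→ 00110101100010 = 3426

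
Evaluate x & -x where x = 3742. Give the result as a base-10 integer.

x = 111010011110 = 3742
-x (two's complement) = …000101100010
AND   = 000000000010 = 2
(x & -x isolates the lowest set bit of x.)

2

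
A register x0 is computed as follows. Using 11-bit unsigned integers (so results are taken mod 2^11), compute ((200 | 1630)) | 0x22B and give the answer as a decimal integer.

1791

200 = 00011001000
1630 = 11001011110
→ | → 11011011110 = 1758
0x22B = 01000101011
→ | → 11011111111 = 1791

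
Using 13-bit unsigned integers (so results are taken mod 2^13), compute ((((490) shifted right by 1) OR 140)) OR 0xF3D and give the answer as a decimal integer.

490 = 0000111101010
→ shifted right by 1 → 0000011110101 = 245
140 = 0000010001100
→ OR → 0000011111101 = 253
0xF3D = 0111100111101
→ OR → 0111111111101 = 4093

4093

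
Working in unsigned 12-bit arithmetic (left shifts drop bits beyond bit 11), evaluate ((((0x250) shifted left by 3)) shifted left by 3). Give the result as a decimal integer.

1024

0x250 = 001001010000
→ shifted left by 3 (mod 2^12) → 001010000000 = 640
→ shifted left by 3 (mod 2^12) → 010000000000 = 1024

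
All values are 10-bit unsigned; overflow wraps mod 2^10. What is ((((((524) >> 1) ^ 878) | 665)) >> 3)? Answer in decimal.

524 = 1000001100
→ >> 1 → 0100000110 = 262
878 = 1101101110
→ ^ → 1001101000 = 616
665 = 1010011001
→ | → 1011111001 = 761
→ >> 3 → 0001011111 = 95

95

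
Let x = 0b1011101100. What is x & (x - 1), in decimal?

744

x = 1011101100 = 748
x - 1 = 1011101011
AND   = 1011101000 = 744
(x & (x - 1) clears the lowest set bit of x.)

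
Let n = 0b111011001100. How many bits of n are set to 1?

7

n = 111011001100
Count the 1s: 1 + 1 + 1 + 1 + 1 + 1 + 1 = 7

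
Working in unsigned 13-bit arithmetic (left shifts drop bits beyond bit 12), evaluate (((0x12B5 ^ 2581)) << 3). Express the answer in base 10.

1280

0x12B5 = 1001010110101
2581 = 0101000010101
→ ^ → 1100010100000 = 6304
→ << 3 (mod 2^13) → 0010100000000 = 1280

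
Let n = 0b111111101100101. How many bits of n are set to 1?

n = 111111101100101
Count the 1s: 1 + 1 + 1 + 1 + 1 + 1 + 1 + 1 + 1 + 1 + 1 = 11

11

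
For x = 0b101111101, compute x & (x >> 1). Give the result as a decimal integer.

x = 101111101 = 381
x>>1 = 010111110
AND  = 000111100 = 60
(x & (x >> 1) has a 1 wherever x has two consecutive 1 bits.)

60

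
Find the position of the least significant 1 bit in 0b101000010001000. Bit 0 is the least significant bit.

3

0b101000010001000 = 101000010001000
Trailing zeros: 3, so the lowest set bit is bit 3 (value 8).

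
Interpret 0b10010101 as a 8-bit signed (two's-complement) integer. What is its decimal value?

-107

pattern = 10010101 (MSB is 1 ⇒ negative)
Invert: 01101010, add 1 → 01101011 = 107, so the value is -107.
(Equivalently: 149 - 2^8 = 149 - 256 = -107.)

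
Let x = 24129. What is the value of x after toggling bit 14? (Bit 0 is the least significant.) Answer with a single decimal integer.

7745

x = 0101111001000001
bit 14 is currently 1; toggle it via x ^ (1 << 14) = x ^ 16384
→ 0001111001000001 = 7745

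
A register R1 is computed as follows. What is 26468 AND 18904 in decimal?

16704

26468 = 110011101100100
18904 = 100100111011000
AND → 100000101000000 = 16704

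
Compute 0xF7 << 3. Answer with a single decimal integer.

1976

0xF7 = 00011110111
shift left by 3 → 11110111000 = 1976
(equivalently, 247 × 2^3 = 247 × 8)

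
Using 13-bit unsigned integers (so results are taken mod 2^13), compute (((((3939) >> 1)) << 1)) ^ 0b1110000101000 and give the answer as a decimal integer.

4938

3939 = 0111101100011
→ >> 1 → 0011110110001 = 1969
→ << 1 (mod 2^13) → 0111101100010 = 3938
0b1110000101000 = 1110000101000
→ ^ → 1001101001010 = 4938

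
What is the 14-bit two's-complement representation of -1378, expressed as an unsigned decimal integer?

15006

1378 in 14 bits: 00010101100010
Invert: 11101010011101
Add 1:  11101010011110 = 15006
(Check: 2^14 - 1378 = 16384 - 1378 = 15006.)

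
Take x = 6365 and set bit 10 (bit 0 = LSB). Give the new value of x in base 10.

x = 1100011011101
bit 10 is currently 0; set it via x | (1 << 10) = x | 1024
→ 1110011011101 = 7389

7389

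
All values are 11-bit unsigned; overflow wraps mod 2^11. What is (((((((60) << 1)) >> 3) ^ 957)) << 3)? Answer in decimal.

1424

60 = 00000111100
→ << 1 (mod 2^11) → 00001111000 = 120
→ >> 3 → 00000001111 = 15
957 = 01110111101
→ ^ → 01110110010 = 946
→ << 3 (mod 2^11) → 10110010000 = 1424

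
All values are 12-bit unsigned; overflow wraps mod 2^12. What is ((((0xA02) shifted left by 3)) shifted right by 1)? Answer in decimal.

8

0xA02 = 101000000010
→ shifted left by 3 (mod 2^12) → 000000010000 = 16
→ shifted right by 1 → 000000001000 = 8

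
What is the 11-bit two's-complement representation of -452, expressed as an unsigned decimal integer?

1596

452 in 11 bits: 00111000100
Invert: 11000111011
Add 1:  11000111100 = 1596
(Check: 2^11 - 452 = 2048 - 452 = 1596.)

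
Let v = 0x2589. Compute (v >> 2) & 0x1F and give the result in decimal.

v = 10010110001001
Shift right by 2: 100101100010
Mask low 5 bits: 00010 = 2

2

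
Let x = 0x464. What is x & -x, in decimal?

4

x = 10001100100 = 1124
-x (two's complement) = …01110011100
AND   = 00000000100 = 4
(x & -x isolates the lowest set bit of x.)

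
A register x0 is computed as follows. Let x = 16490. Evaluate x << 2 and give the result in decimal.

65960

16490 = 00100000001101010
shift left by 2 → 10000000110101000 = 65960
(equivalently, 16490 × 2^2 = 16490 × 4)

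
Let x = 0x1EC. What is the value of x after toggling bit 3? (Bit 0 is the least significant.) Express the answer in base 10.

x = 000111101100
bit 3 is currently 1; toggle it via x ^ (1 << 3) = x ^ 8
→ 000111100100 = 484

484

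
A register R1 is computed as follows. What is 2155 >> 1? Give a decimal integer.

2155 = 100001101011
shift right by 1 → 010000110101 = 1077
(equivalently, floor(2155 / 2))

1077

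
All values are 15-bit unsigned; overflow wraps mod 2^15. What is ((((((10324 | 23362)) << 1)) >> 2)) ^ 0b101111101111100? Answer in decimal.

10324 = 010100001010100
23362 = 101101101000010
→ | → 111101101010110 = 31574
→ << 1 (mod 2^15) → 111011010101100 = 30380
→ >> 2 → 001110110101011 = 7595
0b101111101111100 = 101111101111100
→ ^ → 100001011010111 = 17111

17111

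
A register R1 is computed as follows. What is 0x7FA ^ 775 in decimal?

0x7FA = 11111111010
775 = 01100000111
XOR → 10011111101 = 1277

1277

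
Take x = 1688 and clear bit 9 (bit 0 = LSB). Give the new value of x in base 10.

1176

x = 11010011000
bit 9 is currently 1; clear it via x & ~(1 << 9) = x & ~512
→ 10010011000 = 1176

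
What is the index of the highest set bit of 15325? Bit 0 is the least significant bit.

15325 = 11101111011101
The topmost 1 is at position 13 (since 2^13 = 8192 ≤ 15325 < 16384).

13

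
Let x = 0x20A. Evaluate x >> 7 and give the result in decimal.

0x20A = 1000001010
shift right by 7 → 0000000100 = 4
(equivalently, floor(522 / 128))

4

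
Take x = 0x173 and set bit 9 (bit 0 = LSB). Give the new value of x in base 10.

x = 0101110011
bit 9 is currently 0; set it via x | (1 << 9) = x | 512
→ 1101110011 = 883

883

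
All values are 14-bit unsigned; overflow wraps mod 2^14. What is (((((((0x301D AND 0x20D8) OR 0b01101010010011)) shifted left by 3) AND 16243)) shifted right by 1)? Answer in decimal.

2600

0x301D = 11000000011101
0x20D8 = 10000011011000
→ AND → 10000000011000 = 8216
0b01101010010011 = 01101010010011
→ OR → 11101010011011 = 15003
→ shifted left by 3 (mod 2^14) → 01010011011000 = 5336
16243 = 11111101110011
→ AND → 01010001010000 = 5200
→ shifted right by 1 → 00101000101000 = 2600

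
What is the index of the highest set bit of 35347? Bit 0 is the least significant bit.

35347 = 1000101000010011
The topmost 1 is at position 15 (since 2^15 = 32768 ≤ 35347 < 65536).

15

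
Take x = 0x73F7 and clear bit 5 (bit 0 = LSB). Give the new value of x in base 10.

x = 111001111110111
bit 5 is currently 1; clear it via x & ~(1 << 5) = x & ~32
→ 111001111010111 = 29655

29655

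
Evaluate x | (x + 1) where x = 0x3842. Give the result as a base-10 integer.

x = 11100001000010 = 14402
x + 1 = 11100001000011
OR    = 11100001000011 = 14403
(x | (x + 1) sets the lowest cleared bit.)

14403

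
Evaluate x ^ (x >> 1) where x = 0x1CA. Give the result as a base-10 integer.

x = 111001010 = 458
x>>1 = 011100101
XOR  = 100101111 = 303
(x ^ (x >> 1) gives the standard binary-reflected Gray code of x.)

303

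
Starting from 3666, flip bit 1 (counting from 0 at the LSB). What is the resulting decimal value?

x = 0111001010010
bit 1 is currently 1; toggle it via x ^ (1 << 1) = x ^ 2
→ 0111001010000 = 3664

3664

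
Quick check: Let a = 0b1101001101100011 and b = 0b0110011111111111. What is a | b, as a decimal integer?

a = 1101001101100011
b = 0110011111111111
 OR → 1111011111111111 = 63487

63487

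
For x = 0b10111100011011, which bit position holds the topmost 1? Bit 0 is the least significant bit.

13

0b10111100011011 = 10111100011011
The topmost 1 is at position 13 (since 2^13 = 8192 ≤ 12059 < 16384).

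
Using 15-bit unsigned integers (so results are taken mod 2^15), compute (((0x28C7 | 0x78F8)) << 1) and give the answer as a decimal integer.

29182

0x28C7 = 010100011000111
0x78F8 = 111100011111000
→ | → 111100011111111 = 30975
→ << 1 (mod 2^15) → 111000111111110 = 29182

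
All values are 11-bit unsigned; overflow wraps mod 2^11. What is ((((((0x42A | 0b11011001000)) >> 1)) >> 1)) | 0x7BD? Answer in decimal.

1983

0x42A = 10000101010
0b11011001000 = 11011001000
→ | → 11011101010 = 1770
→ >> 1 → 01101110101 = 885
→ >> 1 → 00110111010 = 442
0x7BD = 11110111101
→ | → 11110111111 = 1983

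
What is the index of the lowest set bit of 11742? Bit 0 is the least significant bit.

1

11742 = 10110111011110
Trailing zeros: 1, so the lowest set bit is bit 1 (value 2).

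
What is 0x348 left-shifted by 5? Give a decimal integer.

26880

0x348 = 000001101001000
shift left by 5 → 110100100000000 = 26880
(equivalently, 840 × 2^5 = 840 × 32)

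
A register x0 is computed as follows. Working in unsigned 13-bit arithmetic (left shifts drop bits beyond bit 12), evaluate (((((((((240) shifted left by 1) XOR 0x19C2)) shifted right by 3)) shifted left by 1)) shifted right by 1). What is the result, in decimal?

240 = 0000011110000
→ shifted left by 1 (mod 2^13) → 0000111100000 = 480
0x19C2 = 1100111000010
→ XOR → 1100000100010 = 6178
→ shifted right by 3 → 0001100000100 = 772
→ shifted left by 1 (mod 2^13) → 0011000001000 = 1544
→ shifted right by 1 → 0001100000100 = 772

772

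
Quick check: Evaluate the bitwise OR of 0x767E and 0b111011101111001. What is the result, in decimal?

30591

0x767E = 111011001111110
b = 111011101111001
 OR → 111011101111111 = 30591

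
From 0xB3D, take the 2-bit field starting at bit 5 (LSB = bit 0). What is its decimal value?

1

v = 0101100111101
Shift right by 5: 01011001
Mask low 2 bits: 01 = 1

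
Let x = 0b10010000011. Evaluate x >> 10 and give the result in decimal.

1

x = 10010000011
shift right by 10 → 00000000001 = 1
(equivalently, floor(1155 / 1024))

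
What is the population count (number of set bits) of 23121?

23121 = 101101001010001
Count the 1s: 1 + 1 + 1 + 1 + 1 + 1 + 1 = 7

7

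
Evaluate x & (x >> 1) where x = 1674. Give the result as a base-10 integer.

512

x = 11010001010 = 1674
x>>1 = 01101000101
AND  = 01000000000 = 512
(x & (x >> 1) has a 1 wherever x has two consecutive 1 bits.)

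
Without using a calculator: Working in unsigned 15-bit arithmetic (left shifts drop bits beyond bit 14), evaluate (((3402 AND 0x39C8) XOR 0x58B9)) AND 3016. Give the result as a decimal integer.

448

3402 = 000110101001010
0x39C8 = 011100111001000
→ AND → 000100101001000 = 2376
0x58B9 = 101100010111001
→ XOR → 101000111110001 = 20977
3016 = 000101111001000
→ AND → 000000111000000 = 448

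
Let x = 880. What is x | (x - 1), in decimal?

x = 1101110000 = 880
x - 1 = 1101101111
OR    = 1101111111 = 895
(x | (x - 1) sets all bits below the lowest set bit.)

895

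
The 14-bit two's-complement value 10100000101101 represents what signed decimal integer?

-6099

pattern = 10100000101101 (MSB is 1 ⇒ negative)
Invert: 01011111010010, add 1 → 01011111010011 = 6099, so the value is -6099.
(Equivalently: 10285 - 2^14 = 10285 - 16384 = -6099.)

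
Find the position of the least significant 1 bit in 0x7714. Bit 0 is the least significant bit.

0x7714 = 111011100010100
Trailing zeros: 2, so the lowest set bit is bit 2 (value 4).

2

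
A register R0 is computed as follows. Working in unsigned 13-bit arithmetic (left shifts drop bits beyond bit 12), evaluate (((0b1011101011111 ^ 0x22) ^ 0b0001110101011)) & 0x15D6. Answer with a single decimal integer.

0b1011101011111 = 1011101011111
0x22 = 0000000100010
→ ^ → 1011101111101 = 6013
0b0001110101011 = 0001110101011
→ ^ → 1010011010110 = 5334
0x15D6 = 1010111010110
→ & → 1010011010110 = 5334

5334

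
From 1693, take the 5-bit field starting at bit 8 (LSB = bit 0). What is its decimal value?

v = 00011010011101
Shift right by 8: 000110
Mask low 5 bits: 00110 = 6

6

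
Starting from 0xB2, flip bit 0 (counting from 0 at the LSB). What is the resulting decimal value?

179

x = 0010110010
bit 0 is currently 0; toggle it via x ^ (1 << 0) = x ^ 1
→ 0010110011 = 179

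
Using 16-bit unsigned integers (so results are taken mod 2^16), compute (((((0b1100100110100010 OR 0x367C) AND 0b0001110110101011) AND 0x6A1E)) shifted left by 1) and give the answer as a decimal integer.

4116

0b1100100110100010 = 1100100110100010
0x367C = 0011011001111100
→ OR → 1111111111111110 = 65534
0b0001110110101011 = 0001110110101011
→ AND → 0001110110101010 = 7594
0x6A1E = 0110101000011110
→ AND → 0000100000001010 = 2058
→ shifted left by 1 (mod 2^16) → 0001000000010100 = 4116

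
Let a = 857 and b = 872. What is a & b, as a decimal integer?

857 = 1101011001
872 = 1101101000
AND → 1101001000 = 840

840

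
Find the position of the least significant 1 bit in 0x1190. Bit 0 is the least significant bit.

0x1190 = 1000110010000
Trailing zeros: 4, so the lowest set bit is bit 4 (value 16).

4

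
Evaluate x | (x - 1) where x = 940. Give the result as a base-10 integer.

943

x = 1110101100 = 940
x - 1 = 1110101011
OR    = 1110101111 = 943
(x | (x - 1) sets all bits below the lowest set bit.)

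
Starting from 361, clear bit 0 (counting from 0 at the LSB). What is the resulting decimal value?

360

x = 000101101001
bit 0 is currently 1; clear it via x & ~(1 << 0) = x & ~1
→ 000101101000 = 360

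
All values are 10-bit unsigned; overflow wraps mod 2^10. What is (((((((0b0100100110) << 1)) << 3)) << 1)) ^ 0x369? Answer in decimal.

0b0100100110 = 0100100110
→ << 1 (mod 2^10) → 1001001100 = 588
→ << 3 (mod 2^10) → 1001100000 = 608
→ << 1 (mod 2^10) → 0011000000 = 192
0x369 = 1101101001
→ ^ → 1110101001 = 937

937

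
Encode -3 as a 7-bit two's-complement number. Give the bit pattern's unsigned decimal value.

3 in 7 bits: 0000011
Invert: 1111100
Add 1:  1111101 = 125
(Check: 2^7 - 3 = 128 - 3 = 125.)

125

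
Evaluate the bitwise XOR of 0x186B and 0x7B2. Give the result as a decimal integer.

0x186B = 1100001101011
0x7B2 = 0011110110010
XOR → 1111111011001 = 8153

8153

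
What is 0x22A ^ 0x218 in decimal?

0x22A = 1000101010
0x218 = 1000011000
XOR → 0000110010 = 50

50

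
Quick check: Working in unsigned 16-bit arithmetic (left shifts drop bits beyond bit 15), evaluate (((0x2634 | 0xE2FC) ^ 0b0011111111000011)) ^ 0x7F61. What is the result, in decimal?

42590

0x2634 = 0010011000110100
0xE2FC = 1110001011111100
→ | → 1110011011111100 = 59132
0b0011111111000011 = 0011111111000011
→ ^ → 1101100100111111 = 55615
0x7F61 = 0111111101100001
→ ^ → 1010011001011110 = 42590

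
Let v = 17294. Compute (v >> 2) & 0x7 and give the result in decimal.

3

v = 100001110001110
Shift right by 2: 1000011100011
Mask low 3 bits: 011 = 3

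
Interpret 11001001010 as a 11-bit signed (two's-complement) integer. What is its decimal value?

-438

pattern = 11001001010 (MSB is 1 ⇒ negative)
Invert: 00110110101, add 1 → 00110110110 = 438, so the value is -438.
(Equivalently: 1610 - 2^11 = 1610 - 2048 = -438.)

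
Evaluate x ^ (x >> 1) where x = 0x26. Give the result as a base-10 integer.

x = 100110 = 38
x>>1 = 010011
XOR  = 110101 = 53
(x ^ (x >> 1) gives the standard binary-reflected Gray code of x.)

53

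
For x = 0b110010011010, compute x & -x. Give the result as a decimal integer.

x = 110010011010 = 3226
-x (two's complement) = …001101100110
AND   = 000000000010 = 2
(x & -x isolates the lowest set bit of x.)

2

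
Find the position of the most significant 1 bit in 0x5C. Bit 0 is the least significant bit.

0x5C = 1011100
The topmost 1 is at position 6 (since 2^6 = 64 ≤ 92 < 128).

6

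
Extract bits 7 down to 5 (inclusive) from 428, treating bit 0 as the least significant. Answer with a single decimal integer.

v = 00110101100
Shift right by 5: 001101
Mask low 3 bits: 101 = 5

5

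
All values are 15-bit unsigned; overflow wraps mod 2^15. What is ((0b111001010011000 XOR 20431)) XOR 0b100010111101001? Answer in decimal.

30910

0b111001010011000 = 111001010011000
20431 = 100111111001111
→ XOR → 011110101010111 = 15703
0b100010111101001 = 100010111101001
→ XOR → 111100010111110 = 30910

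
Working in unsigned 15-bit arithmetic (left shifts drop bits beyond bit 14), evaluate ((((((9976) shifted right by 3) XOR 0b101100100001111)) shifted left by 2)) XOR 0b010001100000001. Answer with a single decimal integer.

9976 = 010011011111000
→ shifted right by 3 → 000010011011111 = 1247
0b101100100001111 = 101100100001111
→ XOR → 101110111010000 = 24016
→ shifted left by 2 (mod 2^15) → 111011101000000 = 30528
0b010001100000001 = 010001100000001
→ XOR → 101010001000001 = 21569

21569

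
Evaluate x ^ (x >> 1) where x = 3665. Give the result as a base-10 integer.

2425

x = 111001010001 = 3665
x>>1 = 011100101000
XOR  = 100101111001 = 2425
(x ^ (x >> 1) gives the standard binary-reflected Gray code of x.)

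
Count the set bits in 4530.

6

4530 = 1000110110010
Count the 1s: 1 + 1 + 1 + 1 + 1 + 1 = 6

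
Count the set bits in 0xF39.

8

0xF39 = 111100111001
Count the 1s: 1 + 1 + 1 + 1 + 1 + 1 + 1 + 1 = 8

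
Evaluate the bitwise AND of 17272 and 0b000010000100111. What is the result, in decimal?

17272 = 100001101111000
b = 000010000100111
AND → 000000000100000 = 32

32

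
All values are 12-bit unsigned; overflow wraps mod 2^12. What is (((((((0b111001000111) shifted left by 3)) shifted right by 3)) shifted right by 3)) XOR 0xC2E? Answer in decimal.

3110

0b111001000111 = 111001000111
→ shifted left by 3 (mod 2^12) → 001000111000 = 568
→ shifted right by 3 → 000001000111 = 71
→ shifted right by 3 → 000000001000 = 8
0xC2E = 110000101110
→ XOR → 110000100110 = 3110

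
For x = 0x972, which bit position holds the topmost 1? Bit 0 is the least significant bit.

11

0x972 = 100101110010
The topmost 1 is at position 11 (since 2^11 = 2048 ≤ 2418 < 4096).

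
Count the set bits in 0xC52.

0xC52 = 110001010010
Count the 1s: 1 + 1 + 1 + 1 + 1 = 5

5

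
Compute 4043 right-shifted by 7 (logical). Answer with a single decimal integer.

31

4043 = 111111001011
shift right by 7 → 000000011111 = 31
(equivalently, floor(4043 / 128))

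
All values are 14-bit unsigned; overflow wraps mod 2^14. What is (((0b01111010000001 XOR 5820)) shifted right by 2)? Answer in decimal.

527

0b01111010000001 = 01111010000001
5820 = 01011010111100
→ XOR → 00100000111101 = 2109
→ shifted right by 2 → 00001000001111 = 527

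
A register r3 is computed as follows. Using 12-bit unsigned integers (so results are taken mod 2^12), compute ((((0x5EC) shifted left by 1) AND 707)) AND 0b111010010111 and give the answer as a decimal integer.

0x5EC = 010111101100
→ shifted left by 1 (mod 2^12) → 101111011000 = 3032
707 = 001011000011
→ AND → 001011000000 = 704
0b111010010111 = 111010010111
→ AND → 001010000000 = 640

640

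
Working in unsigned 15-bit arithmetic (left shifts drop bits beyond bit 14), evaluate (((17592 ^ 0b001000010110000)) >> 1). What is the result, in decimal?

17592 = 100010010111000
0b001000010110000 = 001000010110000
→ ^ → 101010000001000 = 21512
→ >> 1 → 010101000000100 = 10756

10756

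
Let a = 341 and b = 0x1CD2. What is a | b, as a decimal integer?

341 = 0000101010101
0x1CD2 = 1110011010010
 OR → 1110111010111 = 7639

7639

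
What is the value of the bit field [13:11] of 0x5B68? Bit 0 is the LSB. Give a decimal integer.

3

v = 101101101101000
Shift right by 11: 1011
Mask low 3 bits: 011 = 3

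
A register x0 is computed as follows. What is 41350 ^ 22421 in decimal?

41350 = 1010000110000110
22421 = 0101011110010101
XOR → 1111011000010011 = 62995

62995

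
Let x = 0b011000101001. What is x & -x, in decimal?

1

x = 11000101001 = 1577
-x (two's complement) = …00111010111
AND   = 00000000001 = 1
(x & -x isolates the lowest set bit of x.)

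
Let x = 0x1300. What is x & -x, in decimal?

256

x = 1001100000000 = 4864
-x (two's complement) = …0110100000000
AND   = 0000100000000 = 256
(x & -x isolates the lowest set bit of x.)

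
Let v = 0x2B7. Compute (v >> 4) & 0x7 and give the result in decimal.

3

v = 0001010110111
Shift right by 4: 000101011
Mask low 3 bits: 011 = 3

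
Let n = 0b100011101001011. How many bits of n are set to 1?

n = 100011101001011
Count the 1s: 1 + 1 + 1 + 1 + 1 + 1 + 1 + 1 = 8

8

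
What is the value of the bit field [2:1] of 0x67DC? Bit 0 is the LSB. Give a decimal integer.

v = 110011111011100
Shift right by 1: 11001111101110
Mask low 2 bits: 10 = 2

2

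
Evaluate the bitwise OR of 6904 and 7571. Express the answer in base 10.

6904 = 1101011111000
7571 = 1110110010011
 OR → 1111111111011 = 8187

8187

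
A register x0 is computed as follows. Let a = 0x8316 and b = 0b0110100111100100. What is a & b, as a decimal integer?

260

0x8316 = 1000001100010110
b = 0110100111100100
AND → 0000000100000100 = 260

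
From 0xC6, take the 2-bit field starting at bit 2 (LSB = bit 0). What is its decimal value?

1

v = 0011000110
Shift right by 2: 00110001
Mask low 2 bits: 01 = 1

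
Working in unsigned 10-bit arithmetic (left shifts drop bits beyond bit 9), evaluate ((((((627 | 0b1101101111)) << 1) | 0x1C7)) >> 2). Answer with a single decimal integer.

627 = 1001110011
0b1101101111 = 1101101111
→ | → 1101111111 = 895
→ << 1 (mod 2^10) → 1011111110 = 766
0x1C7 = 0111000111
→ | → 1111111111 = 1023
→ >> 2 → 0011111111 = 255

255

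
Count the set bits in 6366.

6366 = 1100011011110
Count the 1s: 1 + 1 + 1 + 1 + 1 + 1 + 1 + 1 = 8

8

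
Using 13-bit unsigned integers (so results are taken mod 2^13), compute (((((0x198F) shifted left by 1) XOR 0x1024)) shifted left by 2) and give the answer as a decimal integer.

3304

0x198F = 1100110001111
→ shifted left by 1 (mod 2^13) → 1001100011110 = 4894
0x1024 = 1000000100100
→ XOR → 0001100111010 = 826
→ shifted left by 2 (mod 2^13) → 0110011101000 = 3304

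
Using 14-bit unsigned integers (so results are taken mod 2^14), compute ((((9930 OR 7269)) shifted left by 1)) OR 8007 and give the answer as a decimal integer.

16351

9930 = 10011011001010
7269 = 01110001100101
→ OR → 11111011101111 = 16111
→ shifted left by 1 (mod 2^14) → 11110111011110 = 15838
8007 = 01111101000111
→ OR → 11111111011111 = 16351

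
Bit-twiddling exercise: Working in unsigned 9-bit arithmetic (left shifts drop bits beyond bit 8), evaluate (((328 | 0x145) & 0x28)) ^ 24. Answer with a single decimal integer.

328 = 101001000
0x145 = 101000101
→ | → 101001101 = 333
0x28 = 000101000
→ & → 000001000 = 8
24 = 000011000
→ ^ → 000010000 = 16

16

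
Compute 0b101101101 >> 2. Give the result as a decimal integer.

x = 101101101
shift right by 2 → 001011011 = 91
(equivalently, floor(365 / 4))

91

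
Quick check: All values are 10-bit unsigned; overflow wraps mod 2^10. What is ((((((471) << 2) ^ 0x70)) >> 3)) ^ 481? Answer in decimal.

388

471 = 0111010111
→ << 2 (mod 2^10) → 1101011100 = 860
0x70 = 0001110000
→ ^ → 1100101100 = 812
→ >> 3 → 0001100101 = 101
481 = 0111100001
→ ^ → 0110000100 = 388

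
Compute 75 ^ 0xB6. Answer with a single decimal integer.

75 = 01001011
0xB6 = 10110110
XOR → 11111101 = 253

253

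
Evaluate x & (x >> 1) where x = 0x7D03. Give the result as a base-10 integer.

15361

x = 111110100000011 = 32003
x>>1 = 011111010000001
AND  = 011110000000001 = 15361
(x & (x >> 1) has a 1 wherever x has two consecutive 1 bits.)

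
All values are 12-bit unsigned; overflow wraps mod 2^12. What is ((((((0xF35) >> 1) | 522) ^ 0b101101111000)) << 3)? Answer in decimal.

0xF35 = 111100110101
→ >> 1 → 011110011010 = 1946
522 = 001000001010
→ | → 011110011010 = 1946
0b101101111000 = 101101111000
→ ^ → 110011100010 = 3298
→ << 3 (mod 2^12) → 011100010000 = 1808

1808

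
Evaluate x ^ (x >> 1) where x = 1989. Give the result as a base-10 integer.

x = 11111000101 = 1989
x>>1 = 01111100010
XOR  = 10000100111 = 1063
(x ^ (x >> 1) gives the standard binary-reflected Gray code of x.)

1063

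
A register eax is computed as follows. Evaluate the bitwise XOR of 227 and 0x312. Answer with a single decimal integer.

227 = 0011100011
0x312 = 1100010010
XOR → 1111110001 = 1009

1009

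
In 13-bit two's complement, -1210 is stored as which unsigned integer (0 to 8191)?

1210 in 13 bits: 0010010111010
Invert: 1101101000101
Add 1:  1101101000110 = 6982
(Check: 2^13 - 1210 = 8192 - 1210 = 6982.)

6982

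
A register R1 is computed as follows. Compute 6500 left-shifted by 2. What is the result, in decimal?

6500 = 001100101100100
shift left by 2 → 110010110010000 = 26000
(equivalently, 6500 × 2^2 = 6500 × 4)

26000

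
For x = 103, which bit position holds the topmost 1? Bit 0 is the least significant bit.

103 = 1100111
The topmost 1 is at position 6 (since 2^6 = 64 ≤ 103 < 128).

6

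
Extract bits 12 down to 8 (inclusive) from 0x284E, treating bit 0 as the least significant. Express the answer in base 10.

8

v = 010100001001110
Shift right by 8: 0101000
Mask low 5 bits: 01000 = 8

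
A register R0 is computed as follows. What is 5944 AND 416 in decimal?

5944 = 1011100111000
416 = 0000110100000
AND → 0000100100000 = 288

288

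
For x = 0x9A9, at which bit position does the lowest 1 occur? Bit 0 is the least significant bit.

0

0x9A9 = 100110101001
Trailing zeros: 0, so the lowest set bit is bit 0 (value 1).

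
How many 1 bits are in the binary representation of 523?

523 = 1000001011
Count the 1s: 1 + 1 + 1 + 1 = 4

4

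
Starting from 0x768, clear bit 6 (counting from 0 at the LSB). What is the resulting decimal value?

x = 11101101000
bit 6 is currently 1; clear it via x & ~(1 << 6) = x & ~64
→ 11100101000 = 1832

1832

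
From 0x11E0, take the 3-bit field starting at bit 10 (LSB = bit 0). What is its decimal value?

v = 001000111100000
Shift right by 10: 00100
Mask low 3 bits: 100 = 4

4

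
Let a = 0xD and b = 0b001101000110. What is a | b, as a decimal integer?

0xD = 0000001101
b = 1101000110
 OR → 1101001111 = 847

847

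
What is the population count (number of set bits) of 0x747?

0x747 = 11101000111
Count the 1s: 1 + 1 + 1 + 1 + 1 + 1 + 1 = 7

7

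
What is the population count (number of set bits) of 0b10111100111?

n = 10111100111
Count the 1s: 1 + 1 + 1 + 1 + 1 + 1 + 1 + 1 = 8

8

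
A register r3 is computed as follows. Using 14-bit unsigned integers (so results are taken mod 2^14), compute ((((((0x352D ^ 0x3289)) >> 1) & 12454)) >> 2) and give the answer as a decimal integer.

0x352D = 11010100101101
0x3289 = 11001010001001
→ ^ → 00011110100100 = 1956
→ >> 1 → 00001111010010 = 978
12454 = 11000010100110
→ & → 00000010000010 = 130
→ >> 2 → 00000000100000 = 32

32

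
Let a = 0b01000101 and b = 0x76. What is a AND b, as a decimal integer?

68

a = 1000101
0x76 = 1110110
AND → 1000100 = 68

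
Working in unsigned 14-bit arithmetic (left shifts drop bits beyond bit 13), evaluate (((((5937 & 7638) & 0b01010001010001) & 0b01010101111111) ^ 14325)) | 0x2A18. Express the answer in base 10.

5937 = 01011100110001
7638 = 01110111010110
→ & → 01010100010000 = 5392
0b01010001010001 = 01010001010001
→ & → 01010000010000 = 5136
0b01010101111111 = 01010101111111
→ & → 01010000010000 = 5136
14325 = 11011111110101
→ ^ → 10001111100101 = 9189
0x2A18 = 10101000011000
→ | → 10101111111101 = 11261

11261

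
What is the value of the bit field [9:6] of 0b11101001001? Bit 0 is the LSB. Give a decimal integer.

v = 11101001001
Shift right by 6: 11101
Mask low 4 bits: 1101 = 13

13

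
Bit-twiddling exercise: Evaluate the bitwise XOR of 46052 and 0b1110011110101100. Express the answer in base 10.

21576

46052 = 1011001111100100
b = 1110011110101100
XOR → 0101010001001000 = 21576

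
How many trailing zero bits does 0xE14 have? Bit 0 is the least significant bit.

0xE14 = 111000010100
Trailing zeros: 2, so the lowest set bit is bit 2 (value 4).

2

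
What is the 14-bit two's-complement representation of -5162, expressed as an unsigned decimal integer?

11222

5162 in 14 bits: 01010000101010
Invert: 10101111010101
Add 1:  10101111010110 = 11222
(Check: 2^14 - 5162 = 16384 - 5162 = 11222.)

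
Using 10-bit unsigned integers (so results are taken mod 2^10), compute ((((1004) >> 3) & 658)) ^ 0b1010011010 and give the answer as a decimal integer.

650

1004 = 1111101100
→ >> 3 → 0001111101 = 125
658 = 1010010010
→ & → 0000010000 = 16
0b1010011010 = 1010011010
→ ^ → 1010001010 = 650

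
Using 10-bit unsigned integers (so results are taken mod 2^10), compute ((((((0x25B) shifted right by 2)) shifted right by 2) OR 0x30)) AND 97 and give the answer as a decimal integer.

33

0x25B = 1001011011
→ shifted right by 2 → 0010010110 = 150
→ shifted right by 2 → 0000100101 = 37
0x30 = 0000110000
→ OR → 0000110101 = 53
97 = 0001100001
→ AND → 0000100001 = 33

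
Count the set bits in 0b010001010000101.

5

n = 10001010000101
Count the 1s: 1 + 1 + 1 + 1 + 1 = 5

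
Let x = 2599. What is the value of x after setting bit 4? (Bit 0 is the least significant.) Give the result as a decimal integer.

2615

x = 101000100111
bit 4 is currently 0; set it via x | (1 << 4) = x | 16
→ 101000110111 = 2615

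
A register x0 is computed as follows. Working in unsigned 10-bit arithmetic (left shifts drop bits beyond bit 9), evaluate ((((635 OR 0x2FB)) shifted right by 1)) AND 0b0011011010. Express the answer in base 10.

635 = 1001111011
0x2FB = 1011111011
→ OR → 1011111011 = 763
→ shifted right by 1 → 0101111101 = 381
0b0011011010 = 0011011010
→ AND → 0001011000 = 88

88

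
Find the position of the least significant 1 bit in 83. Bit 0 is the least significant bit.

83 = 1010011
Trailing zeros: 0, so the lowest set bit is bit 0 (value 1).

0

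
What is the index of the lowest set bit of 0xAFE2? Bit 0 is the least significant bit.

0xAFE2 = 1010111111100010
Trailing zeros: 1, so the lowest set bit is bit 1 (value 2).

1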